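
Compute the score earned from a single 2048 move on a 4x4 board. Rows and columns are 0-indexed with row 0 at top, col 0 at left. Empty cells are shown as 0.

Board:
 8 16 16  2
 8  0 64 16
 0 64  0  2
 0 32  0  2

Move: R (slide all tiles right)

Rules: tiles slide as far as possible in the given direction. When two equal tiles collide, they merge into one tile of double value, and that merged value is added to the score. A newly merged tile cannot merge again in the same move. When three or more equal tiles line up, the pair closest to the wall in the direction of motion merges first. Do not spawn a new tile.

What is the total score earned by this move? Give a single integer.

Answer: 32

Derivation:
Slide right:
row 0: [8, 16, 16, 2] -> [0, 8, 32, 2]  score +32 (running 32)
row 1: [8, 0, 64, 16] -> [0, 8, 64, 16]  score +0 (running 32)
row 2: [0, 64, 0, 2] -> [0, 0, 64, 2]  score +0 (running 32)
row 3: [0, 32, 0, 2] -> [0, 0, 32, 2]  score +0 (running 32)
Board after move:
 0  8 32  2
 0  8 64 16
 0  0 64  2
 0  0 32  2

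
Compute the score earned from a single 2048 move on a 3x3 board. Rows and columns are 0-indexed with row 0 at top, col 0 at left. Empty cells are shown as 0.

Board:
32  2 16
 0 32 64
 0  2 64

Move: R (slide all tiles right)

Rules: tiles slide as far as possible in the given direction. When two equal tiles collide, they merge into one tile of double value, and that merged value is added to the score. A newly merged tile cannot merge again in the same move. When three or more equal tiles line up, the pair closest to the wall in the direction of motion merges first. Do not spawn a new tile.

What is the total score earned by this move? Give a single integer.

Slide right:
row 0: [32, 2, 16] -> [32, 2, 16]  score +0 (running 0)
row 1: [0, 32, 64] -> [0, 32, 64]  score +0 (running 0)
row 2: [0, 2, 64] -> [0, 2, 64]  score +0 (running 0)
Board after move:
32  2 16
 0 32 64
 0  2 64

Answer: 0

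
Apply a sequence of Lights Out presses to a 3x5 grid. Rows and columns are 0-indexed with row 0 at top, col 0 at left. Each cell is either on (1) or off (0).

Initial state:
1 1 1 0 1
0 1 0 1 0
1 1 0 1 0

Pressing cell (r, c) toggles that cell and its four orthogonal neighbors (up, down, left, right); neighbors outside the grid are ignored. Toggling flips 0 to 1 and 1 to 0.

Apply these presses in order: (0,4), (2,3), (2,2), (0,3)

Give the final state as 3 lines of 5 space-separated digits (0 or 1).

After press 1 at (0,4):
1 1 1 1 0
0 1 0 1 1
1 1 0 1 0

After press 2 at (2,3):
1 1 1 1 0
0 1 0 0 1
1 1 1 0 1

After press 3 at (2,2):
1 1 1 1 0
0 1 1 0 1
1 0 0 1 1

After press 4 at (0,3):
1 1 0 0 1
0 1 1 1 1
1 0 0 1 1

Answer: 1 1 0 0 1
0 1 1 1 1
1 0 0 1 1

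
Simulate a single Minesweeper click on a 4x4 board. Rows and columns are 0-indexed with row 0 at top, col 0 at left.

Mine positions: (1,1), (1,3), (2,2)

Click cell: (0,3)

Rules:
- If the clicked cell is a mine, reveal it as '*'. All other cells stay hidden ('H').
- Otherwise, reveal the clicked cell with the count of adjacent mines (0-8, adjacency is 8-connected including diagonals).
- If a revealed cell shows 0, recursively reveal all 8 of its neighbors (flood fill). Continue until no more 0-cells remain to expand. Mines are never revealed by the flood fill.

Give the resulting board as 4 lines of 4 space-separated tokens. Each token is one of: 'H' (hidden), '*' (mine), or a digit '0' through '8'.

H H H 1
H H H H
H H H H
H H H H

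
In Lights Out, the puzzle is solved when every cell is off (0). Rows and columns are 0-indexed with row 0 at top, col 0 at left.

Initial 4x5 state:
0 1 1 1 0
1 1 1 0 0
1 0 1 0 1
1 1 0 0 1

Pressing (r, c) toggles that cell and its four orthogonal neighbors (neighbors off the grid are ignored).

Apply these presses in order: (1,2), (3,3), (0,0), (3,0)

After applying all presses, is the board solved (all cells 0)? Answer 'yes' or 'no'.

Answer: no

Derivation:
After press 1 at (1,2):
0 1 0 1 0
1 0 0 1 0
1 0 0 0 1
1 1 0 0 1

After press 2 at (3,3):
0 1 0 1 0
1 0 0 1 0
1 0 0 1 1
1 1 1 1 0

After press 3 at (0,0):
1 0 0 1 0
0 0 0 1 0
1 0 0 1 1
1 1 1 1 0

After press 4 at (3,0):
1 0 0 1 0
0 0 0 1 0
0 0 0 1 1
0 0 1 1 0

Lights still on: 7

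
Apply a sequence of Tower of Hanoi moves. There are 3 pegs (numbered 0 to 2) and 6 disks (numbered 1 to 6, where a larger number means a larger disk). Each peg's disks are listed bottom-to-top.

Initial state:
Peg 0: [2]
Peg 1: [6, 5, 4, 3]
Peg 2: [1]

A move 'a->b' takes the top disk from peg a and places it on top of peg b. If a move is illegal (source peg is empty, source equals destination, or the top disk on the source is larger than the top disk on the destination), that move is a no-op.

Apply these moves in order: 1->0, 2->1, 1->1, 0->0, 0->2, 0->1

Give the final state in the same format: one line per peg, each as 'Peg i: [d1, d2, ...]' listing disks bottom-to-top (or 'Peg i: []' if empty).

After move 1 (1->0):
Peg 0: [2]
Peg 1: [6, 5, 4, 3]
Peg 2: [1]

After move 2 (2->1):
Peg 0: [2]
Peg 1: [6, 5, 4, 3, 1]
Peg 2: []

After move 3 (1->1):
Peg 0: [2]
Peg 1: [6, 5, 4, 3, 1]
Peg 2: []

After move 4 (0->0):
Peg 0: [2]
Peg 1: [6, 5, 4, 3, 1]
Peg 2: []

After move 5 (0->2):
Peg 0: []
Peg 1: [6, 5, 4, 3, 1]
Peg 2: [2]

After move 6 (0->1):
Peg 0: []
Peg 1: [6, 5, 4, 3, 1]
Peg 2: [2]

Answer: Peg 0: []
Peg 1: [6, 5, 4, 3, 1]
Peg 2: [2]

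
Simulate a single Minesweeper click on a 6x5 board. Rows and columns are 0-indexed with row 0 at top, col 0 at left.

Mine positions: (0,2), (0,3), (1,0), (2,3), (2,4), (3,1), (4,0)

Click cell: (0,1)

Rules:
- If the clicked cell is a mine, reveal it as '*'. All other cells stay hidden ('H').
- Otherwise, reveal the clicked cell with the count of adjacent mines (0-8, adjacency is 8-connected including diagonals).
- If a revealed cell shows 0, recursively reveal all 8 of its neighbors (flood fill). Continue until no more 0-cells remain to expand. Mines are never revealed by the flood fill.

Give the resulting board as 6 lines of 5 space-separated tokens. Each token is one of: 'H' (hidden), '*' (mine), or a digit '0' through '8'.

H 2 H H H
H H H H H
H H H H H
H H H H H
H H H H H
H H H H H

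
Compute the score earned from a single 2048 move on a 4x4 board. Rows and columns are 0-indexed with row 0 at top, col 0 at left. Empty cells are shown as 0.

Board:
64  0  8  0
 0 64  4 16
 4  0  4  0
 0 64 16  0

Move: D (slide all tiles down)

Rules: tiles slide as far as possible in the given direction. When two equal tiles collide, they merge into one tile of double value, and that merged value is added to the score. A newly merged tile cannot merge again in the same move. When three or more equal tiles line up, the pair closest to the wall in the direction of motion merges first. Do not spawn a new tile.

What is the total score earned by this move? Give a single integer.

Answer: 136

Derivation:
Slide down:
col 0: [64, 0, 4, 0] -> [0, 0, 64, 4]  score +0 (running 0)
col 1: [0, 64, 0, 64] -> [0, 0, 0, 128]  score +128 (running 128)
col 2: [8, 4, 4, 16] -> [0, 8, 8, 16]  score +8 (running 136)
col 3: [0, 16, 0, 0] -> [0, 0, 0, 16]  score +0 (running 136)
Board after move:
  0   0   0   0
  0   0   8   0
 64   0   8   0
  4 128  16  16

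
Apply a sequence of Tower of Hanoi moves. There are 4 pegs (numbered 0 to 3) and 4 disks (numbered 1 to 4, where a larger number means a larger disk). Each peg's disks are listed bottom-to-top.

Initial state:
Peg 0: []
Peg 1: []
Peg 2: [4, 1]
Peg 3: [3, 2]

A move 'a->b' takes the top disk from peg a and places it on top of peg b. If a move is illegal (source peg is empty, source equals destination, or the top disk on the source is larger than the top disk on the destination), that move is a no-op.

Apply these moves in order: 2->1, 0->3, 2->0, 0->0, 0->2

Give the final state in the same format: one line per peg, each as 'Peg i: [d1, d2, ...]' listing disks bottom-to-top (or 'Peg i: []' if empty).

Answer: Peg 0: []
Peg 1: [1]
Peg 2: [4]
Peg 3: [3, 2]

Derivation:
After move 1 (2->1):
Peg 0: []
Peg 1: [1]
Peg 2: [4]
Peg 3: [3, 2]

After move 2 (0->3):
Peg 0: []
Peg 1: [1]
Peg 2: [4]
Peg 3: [3, 2]

After move 3 (2->0):
Peg 0: [4]
Peg 1: [1]
Peg 2: []
Peg 3: [3, 2]

After move 4 (0->0):
Peg 0: [4]
Peg 1: [1]
Peg 2: []
Peg 3: [3, 2]

After move 5 (0->2):
Peg 0: []
Peg 1: [1]
Peg 2: [4]
Peg 3: [3, 2]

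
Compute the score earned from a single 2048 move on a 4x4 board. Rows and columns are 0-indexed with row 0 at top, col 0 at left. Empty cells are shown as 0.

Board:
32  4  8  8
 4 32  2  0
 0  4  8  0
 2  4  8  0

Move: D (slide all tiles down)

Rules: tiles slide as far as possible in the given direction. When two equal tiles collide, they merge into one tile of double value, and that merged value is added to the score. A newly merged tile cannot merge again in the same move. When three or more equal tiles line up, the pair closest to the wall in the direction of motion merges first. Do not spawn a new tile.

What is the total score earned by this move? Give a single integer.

Slide down:
col 0: [32, 4, 0, 2] -> [0, 32, 4, 2]  score +0 (running 0)
col 1: [4, 32, 4, 4] -> [0, 4, 32, 8]  score +8 (running 8)
col 2: [8, 2, 8, 8] -> [0, 8, 2, 16]  score +16 (running 24)
col 3: [8, 0, 0, 0] -> [0, 0, 0, 8]  score +0 (running 24)
Board after move:
 0  0  0  0
32  4  8  0
 4 32  2  0
 2  8 16  8

Answer: 24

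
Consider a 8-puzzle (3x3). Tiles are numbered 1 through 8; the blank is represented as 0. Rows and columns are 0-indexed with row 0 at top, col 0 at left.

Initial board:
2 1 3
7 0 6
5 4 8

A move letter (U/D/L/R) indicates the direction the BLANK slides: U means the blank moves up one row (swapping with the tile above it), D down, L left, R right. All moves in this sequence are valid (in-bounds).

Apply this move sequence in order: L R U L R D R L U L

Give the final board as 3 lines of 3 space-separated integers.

Answer: 0 2 3
7 1 6
5 4 8

Derivation:
After move 1 (L):
2 1 3
0 7 6
5 4 8

After move 2 (R):
2 1 3
7 0 6
5 4 8

After move 3 (U):
2 0 3
7 1 6
5 4 8

After move 4 (L):
0 2 3
7 1 6
5 4 8

After move 5 (R):
2 0 3
7 1 6
5 4 8

After move 6 (D):
2 1 3
7 0 6
5 4 8

After move 7 (R):
2 1 3
7 6 0
5 4 8

After move 8 (L):
2 1 3
7 0 6
5 4 8

After move 9 (U):
2 0 3
7 1 6
5 4 8

After move 10 (L):
0 2 3
7 1 6
5 4 8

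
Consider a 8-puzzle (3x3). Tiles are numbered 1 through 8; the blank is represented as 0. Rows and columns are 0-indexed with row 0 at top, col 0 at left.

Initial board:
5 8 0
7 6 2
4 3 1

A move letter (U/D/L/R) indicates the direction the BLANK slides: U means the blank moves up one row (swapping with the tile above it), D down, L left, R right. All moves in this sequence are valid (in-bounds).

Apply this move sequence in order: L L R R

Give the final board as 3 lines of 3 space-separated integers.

Answer: 5 8 0
7 6 2
4 3 1

Derivation:
After move 1 (L):
5 0 8
7 6 2
4 3 1

After move 2 (L):
0 5 8
7 6 2
4 3 1

After move 3 (R):
5 0 8
7 6 2
4 3 1

After move 4 (R):
5 8 0
7 6 2
4 3 1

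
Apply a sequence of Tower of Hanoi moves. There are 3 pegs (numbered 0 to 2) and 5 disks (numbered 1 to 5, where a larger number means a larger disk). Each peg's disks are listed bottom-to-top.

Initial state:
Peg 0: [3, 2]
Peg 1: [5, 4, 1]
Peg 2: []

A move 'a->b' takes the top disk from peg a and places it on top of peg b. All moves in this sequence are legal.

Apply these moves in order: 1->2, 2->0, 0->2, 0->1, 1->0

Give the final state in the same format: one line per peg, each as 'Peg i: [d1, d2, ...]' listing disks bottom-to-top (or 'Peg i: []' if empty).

Answer: Peg 0: [3, 2]
Peg 1: [5, 4]
Peg 2: [1]

Derivation:
After move 1 (1->2):
Peg 0: [3, 2]
Peg 1: [5, 4]
Peg 2: [1]

After move 2 (2->0):
Peg 0: [3, 2, 1]
Peg 1: [5, 4]
Peg 2: []

After move 3 (0->2):
Peg 0: [3, 2]
Peg 1: [5, 4]
Peg 2: [1]

After move 4 (0->1):
Peg 0: [3]
Peg 1: [5, 4, 2]
Peg 2: [1]

After move 5 (1->0):
Peg 0: [3, 2]
Peg 1: [5, 4]
Peg 2: [1]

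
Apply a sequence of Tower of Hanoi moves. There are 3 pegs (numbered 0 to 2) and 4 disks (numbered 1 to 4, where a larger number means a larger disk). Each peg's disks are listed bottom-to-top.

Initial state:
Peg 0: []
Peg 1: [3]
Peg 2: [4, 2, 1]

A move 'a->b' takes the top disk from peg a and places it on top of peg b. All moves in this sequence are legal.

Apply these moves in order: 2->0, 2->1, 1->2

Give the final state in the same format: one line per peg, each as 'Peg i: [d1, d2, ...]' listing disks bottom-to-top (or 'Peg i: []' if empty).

After move 1 (2->0):
Peg 0: [1]
Peg 1: [3]
Peg 2: [4, 2]

After move 2 (2->1):
Peg 0: [1]
Peg 1: [3, 2]
Peg 2: [4]

After move 3 (1->2):
Peg 0: [1]
Peg 1: [3]
Peg 2: [4, 2]

Answer: Peg 0: [1]
Peg 1: [3]
Peg 2: [4, 2]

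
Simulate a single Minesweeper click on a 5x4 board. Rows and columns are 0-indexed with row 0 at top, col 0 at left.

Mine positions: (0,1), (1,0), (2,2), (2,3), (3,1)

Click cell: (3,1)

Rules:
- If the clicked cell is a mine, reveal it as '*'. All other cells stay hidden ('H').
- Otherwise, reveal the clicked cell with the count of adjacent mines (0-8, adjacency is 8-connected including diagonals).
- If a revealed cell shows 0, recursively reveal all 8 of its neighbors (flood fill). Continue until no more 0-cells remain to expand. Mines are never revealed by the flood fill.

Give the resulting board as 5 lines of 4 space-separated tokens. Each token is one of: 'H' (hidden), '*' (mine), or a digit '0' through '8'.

H H H H
H H H H
H H H H
H * H H
H H H H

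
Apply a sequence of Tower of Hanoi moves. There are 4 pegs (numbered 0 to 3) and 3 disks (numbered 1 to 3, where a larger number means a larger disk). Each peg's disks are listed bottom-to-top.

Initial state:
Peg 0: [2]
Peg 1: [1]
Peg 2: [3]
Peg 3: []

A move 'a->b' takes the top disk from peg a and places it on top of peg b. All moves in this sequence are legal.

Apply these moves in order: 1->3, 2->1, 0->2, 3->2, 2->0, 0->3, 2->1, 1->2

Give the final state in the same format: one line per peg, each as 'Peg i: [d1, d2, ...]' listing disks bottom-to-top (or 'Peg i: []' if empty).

After move 1 (1->3):
Peg 0: [2]
Peg 1: []
Peg 2: [3]
Peg 3: [1]

After move 2 (2->1):
Peg 0: [2]
Peg 1: [3]
Peg 2: []
Peg 3: [1]

After move 3 (0->2):
Peg 0: []
Peg 1: [3]
Peg 2: [2]
Peg 3: [1]

After move 4 (3->2):
Peg 0: []
Peg 1: [3]
Peg 2: [2, 1]
Peg 3: []

After move 5 (2->0):
Peg 0: [1]
Peg 1: [3]
Peg 2: [2]
Peg 3: []

After move 6 (0->3):
Peg 0: []
Peg 1: [3]
Peg 2: [2]
Peg 3: [1]

After move 7 (2->1):
Peg 0: []
Peg 1: [3, 2]
Peg 2: []
Peg 3: [1]

After move 8 (1->2):
Peg 0: []
Peg 1: [3]
Peg 2: [2]
Peg 3: [1]

Answer: Peg 0: []
Peg 1: [3]
Peg 2: [2]
Peg 3: [1]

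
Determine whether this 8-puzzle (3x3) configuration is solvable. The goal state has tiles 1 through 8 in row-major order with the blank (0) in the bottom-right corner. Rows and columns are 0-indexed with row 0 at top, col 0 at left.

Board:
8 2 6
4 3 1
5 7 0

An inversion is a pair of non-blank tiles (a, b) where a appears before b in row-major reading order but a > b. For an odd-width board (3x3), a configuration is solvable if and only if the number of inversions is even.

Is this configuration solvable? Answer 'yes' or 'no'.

Answer: no

Derivation:
Inversions (pairs i<j in row-major order where tile[i] > tile[j] > 0): 15
15 is odd, so the puzzle is not solvable.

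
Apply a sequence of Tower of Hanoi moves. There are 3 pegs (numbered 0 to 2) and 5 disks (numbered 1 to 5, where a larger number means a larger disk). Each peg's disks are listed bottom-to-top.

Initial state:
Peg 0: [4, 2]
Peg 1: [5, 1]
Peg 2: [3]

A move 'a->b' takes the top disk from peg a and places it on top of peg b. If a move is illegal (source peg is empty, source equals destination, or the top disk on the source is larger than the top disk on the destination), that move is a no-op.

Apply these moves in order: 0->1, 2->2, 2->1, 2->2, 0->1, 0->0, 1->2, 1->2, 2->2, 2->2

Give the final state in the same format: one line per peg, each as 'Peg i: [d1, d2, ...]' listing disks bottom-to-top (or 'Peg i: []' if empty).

Answer: Peg 0: [4, 2]
Peg 1: [5]
Peg 2: [3, 1]

Derivation:
After move 1 (0->1):
Peg 0: [4, 2]
Peg 1: [5, 1]
Peg 2: [3]

After move 2 (2->2):
Peg 0: [4, 2]
Peg 1: [5, 1]
Peg 2: [3]

After move 3 (2->1):
Peg 0: [4, 2]
Peg 1: [5, 1]
Peg 2: [3]

After move 4 (2->2):
Peg 0: [4, 2]
Peg 1: [5, 1]
Peg 2: [3]

After move 5 (0->1):
Peg 0: [4, 2]
Peg 1: [5, 1]
Peg 2: [3]

After move 6 (0->0):
Peg 0: [4, 2]
Peg 1: [5, 1]
Peg 2: [3]

After move 7 (1->2):
Peg 0: [4, 2]
Peg 1: [5]
Peg 2: [3, 1]

After move 8 (1->2):
Peg 0: [4, 2]
Peg 1: [5]
Peg 2: [3, 1]

After move 9 (2->2):
Peg 0: [4, 2]
Peg 1: [5]
Peg 2: [3, 1]

After move 10 (2->2):
Peg 0: [4, 2]
Peg 1: [5]
Peg 2: [3, 1]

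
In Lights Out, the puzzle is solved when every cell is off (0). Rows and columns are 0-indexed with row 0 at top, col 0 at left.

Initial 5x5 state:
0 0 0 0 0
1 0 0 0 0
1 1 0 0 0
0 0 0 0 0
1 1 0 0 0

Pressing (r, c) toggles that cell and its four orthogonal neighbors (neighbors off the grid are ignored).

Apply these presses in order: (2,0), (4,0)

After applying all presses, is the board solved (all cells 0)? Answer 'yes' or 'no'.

Answer: yes

Derivation:
After press 1 at (2,0):
0 0 0 0 0
0 0 0 0 0
0 0 0 0 0
1 0 0 0 0
1 1 0 0 0

After press 2 at (4,0):
0 0 0 0 0
0 0 0 0 0
0 0 0 0 0
0 0 0 0 0
0 0 0 0 0

Lights still on: 0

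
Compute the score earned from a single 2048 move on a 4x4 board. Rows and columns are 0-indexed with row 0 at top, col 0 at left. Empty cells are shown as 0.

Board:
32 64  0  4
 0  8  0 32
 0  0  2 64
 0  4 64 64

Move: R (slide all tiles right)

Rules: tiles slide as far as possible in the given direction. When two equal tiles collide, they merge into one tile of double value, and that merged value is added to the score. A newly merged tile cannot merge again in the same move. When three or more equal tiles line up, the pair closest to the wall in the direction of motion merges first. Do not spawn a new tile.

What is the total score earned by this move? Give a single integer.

Slide right:
row 0: [32, 64, 0, 4] -> [0, 32, 64, 4]  score +0 (running 0)
row 1: [0, 8, 0, 32] -> [0, 0, 8, 32]  score +0 (running 0)
row 2: [0, 0, 2, 64] -> [0, 0, 2, 64]  score +0 (running 0)
row 3: [0, 4, 64, 64] -> [0, 0, 4, 128]  score +128 (running 128)
Board after move:
  0  32  64   4
  0   0   8  32
  0   0   2  64
  0   0   4 128

Answer: 128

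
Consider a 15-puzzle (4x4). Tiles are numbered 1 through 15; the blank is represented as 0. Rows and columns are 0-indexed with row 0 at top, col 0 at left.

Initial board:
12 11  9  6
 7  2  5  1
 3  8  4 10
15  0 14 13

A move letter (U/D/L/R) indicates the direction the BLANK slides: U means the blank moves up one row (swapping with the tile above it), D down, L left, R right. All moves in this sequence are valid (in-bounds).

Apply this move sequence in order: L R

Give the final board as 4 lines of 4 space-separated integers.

After move 1 (L):
12 11  9  6
 7  2  5  1
 3  8  4 10
 0 15 14 13

After move 2 (R):
12 11  9  6
 7  2  5  1
 3  8  4 10
15  0 14 13

Answer: 12 11  9  6
 7  2  5  1
 3  8  4 10
15  0 14 13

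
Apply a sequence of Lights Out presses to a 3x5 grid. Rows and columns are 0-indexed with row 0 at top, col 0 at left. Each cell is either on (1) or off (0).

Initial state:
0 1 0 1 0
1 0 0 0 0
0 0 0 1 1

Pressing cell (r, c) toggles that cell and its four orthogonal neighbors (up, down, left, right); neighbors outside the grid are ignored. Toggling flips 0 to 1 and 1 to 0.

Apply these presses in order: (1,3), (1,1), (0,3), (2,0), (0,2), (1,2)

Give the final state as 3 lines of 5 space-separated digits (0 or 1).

Answer: 0 1 1 0 1
1 0 0 1 1
1 0 1 0 1

Derivation:
After press 1 at (1,3):
0 1 0 0 0
1 0 1 1 1
0 0 0 0 1

After press 2 at (1,1):
0 0 0 0 0
0 1 0 1 1
0 1 0 0 1

After press 3 at (0,3):
0 0 1 1 1
0 1 0 0 1
0 1 0 0 1

After press 4 at (2,0):
0 0 1 1 1
1 1 0 0 1
1 0 0 0 1

After press 5 at (0,2):
0 1 0 0 1
1 1 1 0 1
1 0 0 0 1

After press 6 at (1,2):
0 1 1 0 1
1 0 0 1 1
1 0 1 0 1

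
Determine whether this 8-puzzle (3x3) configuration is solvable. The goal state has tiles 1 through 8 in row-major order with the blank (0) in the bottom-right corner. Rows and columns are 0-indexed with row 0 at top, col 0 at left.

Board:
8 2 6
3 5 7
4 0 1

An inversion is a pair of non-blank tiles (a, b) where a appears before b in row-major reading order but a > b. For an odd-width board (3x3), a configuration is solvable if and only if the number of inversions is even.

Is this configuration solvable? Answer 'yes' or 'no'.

Inversions (pairs i<j in row-major order where tile[i] > tile[j] > 0): 18
18 is even, so the puzzle is solvable.

Answer: yes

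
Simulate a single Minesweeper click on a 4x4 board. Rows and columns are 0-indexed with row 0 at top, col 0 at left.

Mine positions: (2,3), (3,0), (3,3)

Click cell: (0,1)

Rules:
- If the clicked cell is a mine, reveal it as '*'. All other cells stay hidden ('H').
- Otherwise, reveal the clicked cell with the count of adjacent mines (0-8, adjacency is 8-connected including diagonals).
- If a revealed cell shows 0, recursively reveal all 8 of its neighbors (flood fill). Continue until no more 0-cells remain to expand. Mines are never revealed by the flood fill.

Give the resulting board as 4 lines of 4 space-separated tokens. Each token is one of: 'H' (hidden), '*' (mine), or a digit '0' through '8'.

0 0 0 0
0 0 1 1
1 1 2 H
H H H H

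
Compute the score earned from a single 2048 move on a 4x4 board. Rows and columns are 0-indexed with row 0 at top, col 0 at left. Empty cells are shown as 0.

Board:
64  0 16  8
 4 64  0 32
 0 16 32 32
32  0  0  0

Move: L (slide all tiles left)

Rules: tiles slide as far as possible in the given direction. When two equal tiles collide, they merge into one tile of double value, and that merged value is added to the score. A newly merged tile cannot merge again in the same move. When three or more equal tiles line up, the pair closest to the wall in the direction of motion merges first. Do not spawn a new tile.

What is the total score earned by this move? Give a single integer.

Slide left:
row 0: [64, 0, 16, 8] -> [64, 16, 8, 0]  score +0 (running 0)
row 1: [4, 64, 0, 32] -> [4, 64, 32, 0]  score +0 (running 0)
row 2: [0, 16, 32, 32] -> [16, 64, 0, 0]  score +64 (running 64)
row 3: [32, 0, 0, 0] -> [32, 0, 0, 0]  score +0 (running 64)
Board after move:
64 16  8  0
 4 64 32  0
16 64  0  0
32  0  0  0

Answer: 64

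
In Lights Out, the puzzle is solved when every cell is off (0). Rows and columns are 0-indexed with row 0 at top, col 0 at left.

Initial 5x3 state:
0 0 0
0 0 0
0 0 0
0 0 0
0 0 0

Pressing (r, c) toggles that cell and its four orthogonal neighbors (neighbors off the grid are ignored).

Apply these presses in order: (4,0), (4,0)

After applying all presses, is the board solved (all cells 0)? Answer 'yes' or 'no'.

After press 1 at (4,0):
0 0 0
0 0 0
0 0 0
1 0 0
1 1 0

After press 2 at (4,0):
0 0 0
0 0 0
0 0 0
0 0 0
0 0 0

Lights still on: 0

Answer: yes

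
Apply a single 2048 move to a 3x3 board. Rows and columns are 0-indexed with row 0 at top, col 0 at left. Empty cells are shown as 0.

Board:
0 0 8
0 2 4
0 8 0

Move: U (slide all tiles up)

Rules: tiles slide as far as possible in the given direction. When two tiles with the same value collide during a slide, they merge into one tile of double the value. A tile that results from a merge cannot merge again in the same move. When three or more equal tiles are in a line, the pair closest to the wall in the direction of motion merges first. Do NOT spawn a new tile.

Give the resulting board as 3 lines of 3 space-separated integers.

Answer: 0 2 8
0 8 4
0 0 0

Derivation:
Slide up:
col 0: [0, 0, 0] -> [0, 0, 0]
col 1: [0, 2, 8] -> [2, 8, 0]
col 2: [8, 4, 0] -> [8, 4, 0]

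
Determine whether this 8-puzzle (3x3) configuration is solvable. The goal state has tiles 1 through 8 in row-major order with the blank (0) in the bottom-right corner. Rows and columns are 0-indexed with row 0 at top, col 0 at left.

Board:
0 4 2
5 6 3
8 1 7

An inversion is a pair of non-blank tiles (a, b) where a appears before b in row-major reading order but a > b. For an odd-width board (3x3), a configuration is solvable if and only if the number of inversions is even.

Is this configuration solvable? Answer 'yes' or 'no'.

Inversions (pairs i<j in row-major order where tile[i] > tile[j] > 0): 11
11 is odd, so the puzzle is not solvable.

Answer: no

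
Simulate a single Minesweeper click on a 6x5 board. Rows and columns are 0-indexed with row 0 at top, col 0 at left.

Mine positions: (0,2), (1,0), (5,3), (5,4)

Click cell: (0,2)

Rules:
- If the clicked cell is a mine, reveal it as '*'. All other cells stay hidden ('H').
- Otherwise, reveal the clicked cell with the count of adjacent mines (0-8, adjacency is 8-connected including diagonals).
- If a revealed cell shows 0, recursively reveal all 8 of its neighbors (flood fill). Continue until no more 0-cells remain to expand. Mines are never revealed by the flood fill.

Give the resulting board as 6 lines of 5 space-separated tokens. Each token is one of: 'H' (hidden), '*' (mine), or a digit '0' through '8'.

H H * H H
H H H H H
H H H H H
H H H H H
H H H H H
H H H H H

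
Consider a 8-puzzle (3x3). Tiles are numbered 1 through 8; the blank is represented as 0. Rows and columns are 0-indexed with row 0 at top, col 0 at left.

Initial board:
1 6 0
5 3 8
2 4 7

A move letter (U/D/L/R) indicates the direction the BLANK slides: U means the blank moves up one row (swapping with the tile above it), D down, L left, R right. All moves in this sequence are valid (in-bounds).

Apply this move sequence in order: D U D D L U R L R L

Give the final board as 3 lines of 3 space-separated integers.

After move 1 (D):
1 6 8
5 3 0
2 4 7

After move 2 (U):
1 6 0
5 3 8
2 4 7

After move 3 (D):
1 6 8
5 3 0
2 4 7

After move 4 (D):
1 6 8
5 3 7
2 4 0

After move 5 (L):
1 6 8
5 3 7
2 0 4

After move 6 (U):
1 6 8
5 0 7
2 3 4

After move 7 (R):
1 6 8
5 7 0
2 3 4

After move 8 (L):
1 6 8
5 0 7
2 3 4

After move 9 (R):
1 6 8
5 7 0
2 3 4

After move 10 (L):
1 6 8
5 0 7
2 3 4

Answer: 1 6 8
5 0 7
2 3 4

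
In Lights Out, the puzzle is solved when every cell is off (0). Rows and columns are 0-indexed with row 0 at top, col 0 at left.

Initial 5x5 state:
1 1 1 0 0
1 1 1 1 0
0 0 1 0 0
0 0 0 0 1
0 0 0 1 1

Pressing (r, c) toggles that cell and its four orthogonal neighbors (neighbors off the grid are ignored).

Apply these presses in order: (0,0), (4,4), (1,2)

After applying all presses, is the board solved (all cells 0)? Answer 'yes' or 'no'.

After press 1 at (0,0):
0 0 1 0 0
0 1 1 1 0
0 0 1 0 0
0 0 0 0 1
0 0 0 1 1

After press 2 at (4,4):
0 0 1 0 0
0 1 1 1 0
0 0 1 0 0
0 0 0 0 0
0 0 0 0 0

After press 3 at (1,2):
0 0 0 0 0
0 0 0 0 0
0 0 0 0 0
0 0 0 0 0
0 0 0 0 0

Lights still on: 0

Answer: yes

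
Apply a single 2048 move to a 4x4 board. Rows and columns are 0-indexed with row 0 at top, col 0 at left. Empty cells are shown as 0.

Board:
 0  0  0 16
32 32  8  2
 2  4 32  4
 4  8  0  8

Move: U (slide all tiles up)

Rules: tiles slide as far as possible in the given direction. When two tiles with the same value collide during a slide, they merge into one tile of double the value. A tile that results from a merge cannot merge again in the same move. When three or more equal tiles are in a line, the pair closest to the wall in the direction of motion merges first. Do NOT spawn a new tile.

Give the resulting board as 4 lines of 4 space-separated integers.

Answer: 32 32  8 16
 2  4 32  2
 4  8  0  4
 0  0  0  8

Derivation:
Slide up:
col 0: [0, 32, 2, 4] -> [32, 2, 4, 0]
col 1: [0, 32, 4, 8] -> [32, 4, 8, 0]
col 2: [0, 8, 32, 0] -> [8, 32, 0, 0]
col 3: [16, 2, 4, 8] -> [16, 2, 4, 8]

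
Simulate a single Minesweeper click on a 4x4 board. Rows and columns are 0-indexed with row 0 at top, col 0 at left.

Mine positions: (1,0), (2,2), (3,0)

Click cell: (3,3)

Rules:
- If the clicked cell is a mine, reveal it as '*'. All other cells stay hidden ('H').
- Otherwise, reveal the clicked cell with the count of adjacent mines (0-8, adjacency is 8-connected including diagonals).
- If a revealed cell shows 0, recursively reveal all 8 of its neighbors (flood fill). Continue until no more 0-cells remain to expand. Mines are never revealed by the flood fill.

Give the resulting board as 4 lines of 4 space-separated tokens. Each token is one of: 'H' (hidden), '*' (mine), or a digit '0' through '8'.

H H H H
H H H H
H H H H
H H H 1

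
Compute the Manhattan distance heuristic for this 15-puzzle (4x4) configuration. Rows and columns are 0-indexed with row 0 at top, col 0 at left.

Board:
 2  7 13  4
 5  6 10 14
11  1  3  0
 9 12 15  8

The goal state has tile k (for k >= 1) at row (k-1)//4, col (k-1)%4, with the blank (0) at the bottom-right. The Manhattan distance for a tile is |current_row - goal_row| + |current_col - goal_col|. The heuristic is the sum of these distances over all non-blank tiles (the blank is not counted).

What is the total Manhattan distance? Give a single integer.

Tile 2: at (0,0), goal (0,1), distance |0-0|+|0-1| = 1
Tile 7: at (0,1), goal (1,2), distance |0-1|+|1-2| = 2
Tile 13: at (0,2), goal (3,0), distance |0-3|+|2-0| = 5
Tile 4: at (0,3), goal (0,3), distance |0-0|+|3-3| = 0
Tile 5: at (1,0), goal (1,0), distance |1-1|+|0-0| = 0
Tile 6: at (1,1), goal (1,1), distance |1-1|+|1-1| = 0
Tile 10: at (1,2), goal (2,1), distance |1-2|+|2-1| = 2
Tile 14: at (1,3), goal (3,1), distance |1-3|+|3-1| = 4
Tile 11: at (2,0), goal (2,2), distance |2-2|+|0-2| = 2
Tile 1: at (2,1), goal (0,0), distance |2-0|+|1-0| = 3
Tile 3: at (2,2), goal (0,2), distance |2-0|+|2-2| = 2
Tile 9: at (3,0), goal (2,0), distance |3-2|+|0-0| = 1
Tile 12: at (3,1), goal (2,3), distance |3-2|+|1-3| = 3
Tile 15: at (3,2), goal (3,2), distance |3-3|+|2-2| = 0
Tile 8: at (3,3), goal (1,3), distance |3-1|+|3-3| = 2
Sum: 1 + 2 + 5 + 0 + 0 + 0 + 2 + 4 + 2 + 3 + 2 + 1 + 3 + 0 + 2 = 27

Answer: 27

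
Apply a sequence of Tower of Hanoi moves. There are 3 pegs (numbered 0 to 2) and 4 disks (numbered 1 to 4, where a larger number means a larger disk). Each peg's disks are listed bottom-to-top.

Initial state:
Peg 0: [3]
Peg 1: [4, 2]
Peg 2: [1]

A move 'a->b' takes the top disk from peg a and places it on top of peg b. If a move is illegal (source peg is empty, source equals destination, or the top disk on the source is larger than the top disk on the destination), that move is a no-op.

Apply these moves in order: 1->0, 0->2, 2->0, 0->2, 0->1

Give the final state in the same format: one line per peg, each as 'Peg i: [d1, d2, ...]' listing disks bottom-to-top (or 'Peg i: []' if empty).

After move 1 (1->0):
Peg 0: [3, 2]
Peg 1: [4]
Peg 2: [1]

After move 2 (0->2):
Peg 0: [3, 2]
Peg 1: [4]
Peg 2: [1]

After move 3 (2->0):
Peg 0: [3, 2, 1]
Peg 1: [4]
Peg 2: []

After move 4 (0->2):
Peg 0: [3, 2]
Peg 1: [4]
Peg 2: [1]

After move 5 (0->1):
Peg 0: [3]
Peg 1: [4, 2]
Peg 2: [1]

Answer: Peg 0: [3]
Peg 1: [4, 2]
Peg 2: [1]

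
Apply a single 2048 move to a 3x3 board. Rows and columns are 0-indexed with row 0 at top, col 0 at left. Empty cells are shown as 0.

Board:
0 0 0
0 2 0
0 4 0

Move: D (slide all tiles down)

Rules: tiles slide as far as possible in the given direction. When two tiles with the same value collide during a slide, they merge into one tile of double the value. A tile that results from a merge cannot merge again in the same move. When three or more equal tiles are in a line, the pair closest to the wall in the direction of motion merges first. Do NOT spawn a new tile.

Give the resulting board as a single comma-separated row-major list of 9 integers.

Slide down:
col 0: [0, 0, 0] -> [0, 0, 0]
col 1: [0, 2, 4] -> [0, 2, 4]
col 2: [0, 0, 0] -> [0, 0, 0]

Answer: 0, 0, 0, 0, 2, 0, 0, 4, 0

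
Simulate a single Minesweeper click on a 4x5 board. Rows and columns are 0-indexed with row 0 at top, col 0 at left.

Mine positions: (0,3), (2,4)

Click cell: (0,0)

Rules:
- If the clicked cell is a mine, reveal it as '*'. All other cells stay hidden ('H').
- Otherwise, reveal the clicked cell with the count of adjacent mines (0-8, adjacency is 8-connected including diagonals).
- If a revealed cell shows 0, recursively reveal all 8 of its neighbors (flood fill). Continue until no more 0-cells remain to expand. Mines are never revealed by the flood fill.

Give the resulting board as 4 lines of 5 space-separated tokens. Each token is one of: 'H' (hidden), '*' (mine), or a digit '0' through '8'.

0 0 1 H H
0 0 1 2 H
0 0 0 1 H
0 0 0 1 H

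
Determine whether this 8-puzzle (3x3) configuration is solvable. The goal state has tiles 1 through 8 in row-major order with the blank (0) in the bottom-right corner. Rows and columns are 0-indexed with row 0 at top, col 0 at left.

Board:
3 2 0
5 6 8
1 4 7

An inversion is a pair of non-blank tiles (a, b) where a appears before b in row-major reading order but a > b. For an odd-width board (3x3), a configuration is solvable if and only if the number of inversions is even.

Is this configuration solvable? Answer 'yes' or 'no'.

Answer: yes

Derivation:
Inversions (pairs i<j in row-major order where tile[i] > tile[j] > 0): 10
10 is even, so the puzzle is solvable.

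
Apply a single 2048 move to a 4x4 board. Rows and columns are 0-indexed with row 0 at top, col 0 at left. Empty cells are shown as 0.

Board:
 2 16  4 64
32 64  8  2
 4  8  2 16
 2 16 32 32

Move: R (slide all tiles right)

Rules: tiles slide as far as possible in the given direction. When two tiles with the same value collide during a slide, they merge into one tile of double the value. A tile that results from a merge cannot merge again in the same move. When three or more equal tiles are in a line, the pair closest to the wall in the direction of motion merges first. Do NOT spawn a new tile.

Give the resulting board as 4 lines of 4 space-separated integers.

Slide right:
row 0: [2, 16, 4, 64] -> [2, 16, 4, 64]
row 1: [32, 64, 8, 2] -> [32, 64, 8, 2]
row 2: [4, 8, 2, 16] -> [4, 8, 2, 16]
row 3: [2, 16, 32, 32] -> [0, 2, 16, 64]

Answer:  2 16  4 64
32 64  8  2
 4  8  2 16
 0  2 16 64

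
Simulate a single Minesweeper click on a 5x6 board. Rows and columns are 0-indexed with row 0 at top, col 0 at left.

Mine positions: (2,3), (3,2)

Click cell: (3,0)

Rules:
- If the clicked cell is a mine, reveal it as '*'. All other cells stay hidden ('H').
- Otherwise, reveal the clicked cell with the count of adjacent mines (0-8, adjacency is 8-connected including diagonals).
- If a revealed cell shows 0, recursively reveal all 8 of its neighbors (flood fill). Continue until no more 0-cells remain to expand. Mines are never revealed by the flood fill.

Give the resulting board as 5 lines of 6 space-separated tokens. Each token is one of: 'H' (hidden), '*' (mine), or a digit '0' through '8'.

0 0 0 0 0 0
0 0 1 1 1 0
0 1 2 H 1 0
0 1 H 2 1 0
0 1 H 1 0 0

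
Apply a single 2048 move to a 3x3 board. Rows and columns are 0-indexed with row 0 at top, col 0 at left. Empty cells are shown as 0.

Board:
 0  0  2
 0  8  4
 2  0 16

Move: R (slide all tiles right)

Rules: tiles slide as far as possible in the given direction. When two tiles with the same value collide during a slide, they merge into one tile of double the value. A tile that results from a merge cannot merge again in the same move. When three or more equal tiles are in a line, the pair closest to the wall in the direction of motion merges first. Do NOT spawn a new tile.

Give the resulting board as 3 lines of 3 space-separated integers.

Slide right:
row 0: [0, 0, 2] -> [0, 0, 2]
row 1: [0, 8, 4] -> [0, 8, 4]
row 2: [2, 0, 16] -> [0, 2, 16]

Answer:  0  0  2
 0  8  4
 0  2 16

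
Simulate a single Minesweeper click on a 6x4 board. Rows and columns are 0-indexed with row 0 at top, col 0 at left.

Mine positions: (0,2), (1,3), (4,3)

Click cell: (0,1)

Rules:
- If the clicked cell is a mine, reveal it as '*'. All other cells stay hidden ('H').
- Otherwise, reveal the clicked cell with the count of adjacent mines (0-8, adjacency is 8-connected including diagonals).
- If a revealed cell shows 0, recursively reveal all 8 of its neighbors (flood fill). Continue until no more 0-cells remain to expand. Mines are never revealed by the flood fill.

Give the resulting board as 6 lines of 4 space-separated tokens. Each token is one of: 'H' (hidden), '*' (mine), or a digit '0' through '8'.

H 1 H H
H H H H
H H H H
H H H H
H H H H
H H H H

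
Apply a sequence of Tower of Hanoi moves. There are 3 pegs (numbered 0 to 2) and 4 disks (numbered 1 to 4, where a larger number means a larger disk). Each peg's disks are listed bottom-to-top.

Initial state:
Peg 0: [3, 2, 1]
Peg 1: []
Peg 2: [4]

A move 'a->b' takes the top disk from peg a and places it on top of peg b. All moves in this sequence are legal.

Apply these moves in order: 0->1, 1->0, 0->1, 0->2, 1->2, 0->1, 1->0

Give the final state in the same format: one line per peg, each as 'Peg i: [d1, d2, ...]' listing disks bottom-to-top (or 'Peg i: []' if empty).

Answer: Peg 0: [3]
Peg 1: []
Peg 2: [4, 2, 1]

Derivation:
After move 1 (0->1):
Peg 0: [3, 2]
Peg 1: [1]
Peg 2: [4]

After move 2 (1->0):
Peg 0: [3, 2, 1]
Peg 1: []
Peg 2: [4]

After move 3 (0->1):
Peg 0: [3, 2]
Peg 1: [1]
Peg 2: [4]

After move 4 (0->2):
Peg 0: [3]
Peg 1: [1]
Peg 2: [4, 2]

After move 5 (1->2):
Peg 0: [3]
Peg 1: []
Peg 2: [4, 2, 1]

After move 6 (0->1):
Peg 0: []
Peg 1: [3]
Peg 2: [4, 2, 1]

After move 7 (1->0):
Peg 0: [3]
Peg 1: []
Peg 2: [4, 2, 1]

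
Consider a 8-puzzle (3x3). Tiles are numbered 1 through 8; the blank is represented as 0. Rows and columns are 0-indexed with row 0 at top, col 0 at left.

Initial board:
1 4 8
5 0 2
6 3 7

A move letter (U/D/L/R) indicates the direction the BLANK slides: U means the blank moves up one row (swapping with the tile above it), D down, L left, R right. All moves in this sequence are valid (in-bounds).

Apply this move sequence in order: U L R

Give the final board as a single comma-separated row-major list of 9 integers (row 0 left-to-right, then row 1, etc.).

After move 1 (U):
1 0 8
5 4 2
6 3 7

After move 2 (L):
0 1 8
5 4 2
6 3 7

After move 3 (R):
1 0 8
5 4 2
6 3 7

Answer: 1, 0, 8, 5, 4, 2, 6, 3, 7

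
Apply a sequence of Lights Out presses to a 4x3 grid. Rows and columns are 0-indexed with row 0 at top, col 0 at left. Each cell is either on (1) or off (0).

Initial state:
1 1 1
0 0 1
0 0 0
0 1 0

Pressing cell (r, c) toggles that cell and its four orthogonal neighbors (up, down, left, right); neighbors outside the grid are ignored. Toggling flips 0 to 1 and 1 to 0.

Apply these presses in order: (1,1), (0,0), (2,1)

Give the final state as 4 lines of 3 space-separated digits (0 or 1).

After press 1 at (1,1):
1 0 1
1 1 0
0 1 0
0 1 0

After press 2 at (0,0):
0 1 1
0 1 0
0 1 0
0 1 0

After press 3 at (2,1):
0 1 1
0 0 0
1 0 1
0 0 0

Answer: 0 1 1
0 0 0
1 0 1
0 0 0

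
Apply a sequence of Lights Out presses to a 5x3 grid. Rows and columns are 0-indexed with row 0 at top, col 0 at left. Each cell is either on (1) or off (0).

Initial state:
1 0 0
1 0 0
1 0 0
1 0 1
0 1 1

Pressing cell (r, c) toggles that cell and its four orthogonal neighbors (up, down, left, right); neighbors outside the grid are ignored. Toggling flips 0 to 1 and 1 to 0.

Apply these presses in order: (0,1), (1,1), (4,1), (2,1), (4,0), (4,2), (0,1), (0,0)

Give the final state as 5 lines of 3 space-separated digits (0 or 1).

After press 1 at (0,1):
0 1 1
1 1 0
1 0 0
1 0 1
0 1 1

After press 2 at (1,1):
0 0 1
0 0 1
1 1 0
1 0 1
0 1 1

After press 3 at (4,1):
0 0 1
0 0 1
1 1 0
1 1 1
1 0 0

After press 4 at (2,1):
0 0 1
0 1 1
0 0 1
1 0 1
1 0 0

After press 5 at (4,0):
0 0 1
0 1 1
0 0 1
0 0 1
0 1 0

After press 6 at (4,2):
0 0 1
0 1 1
0 0 1
0 0 0
0 0 1

After press 7 at (0,1):
1 1 0
0 0 1
0 0 1
0 0 0
0 0 1

After press 8 at (0,0):
0 0 0
1 0 1
0 0 1
0 0 0
0 0 1

Answer: 0 0 0
1 0 1
0 0 1
0 0 0
0 0 1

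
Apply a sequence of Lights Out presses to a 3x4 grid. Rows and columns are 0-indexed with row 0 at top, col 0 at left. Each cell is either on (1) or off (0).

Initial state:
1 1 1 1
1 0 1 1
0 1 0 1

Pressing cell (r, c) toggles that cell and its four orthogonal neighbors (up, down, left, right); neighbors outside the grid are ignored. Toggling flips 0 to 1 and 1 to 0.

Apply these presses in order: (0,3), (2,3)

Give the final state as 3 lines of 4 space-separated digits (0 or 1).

After press 1 at (0,3):
1 1 0 0
1 0 1 0
0 1 0 1

After press 2 at (2,3):
1 1 0 0
1 0 1 1
0 1 1 0

Answer: 1 1 0 0
1 0 1 1
0 1 1 0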